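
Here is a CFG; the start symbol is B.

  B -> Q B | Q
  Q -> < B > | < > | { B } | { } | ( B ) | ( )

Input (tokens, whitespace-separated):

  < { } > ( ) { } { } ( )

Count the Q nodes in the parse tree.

6

[B [Q < [B [Q { }]] >] [B [Q ( )] [B [Q { }] [B [Q { }] [B [Q ( )]]]]]]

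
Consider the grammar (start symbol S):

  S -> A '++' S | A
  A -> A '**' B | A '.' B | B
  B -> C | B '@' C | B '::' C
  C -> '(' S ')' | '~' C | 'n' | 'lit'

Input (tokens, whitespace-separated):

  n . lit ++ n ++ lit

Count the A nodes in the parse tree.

[S [A [A [B [C n]]] . [B [C lit]]] ++ [S [A [B [C n]]] ++ [S [A [B [C lit]]]]]]

4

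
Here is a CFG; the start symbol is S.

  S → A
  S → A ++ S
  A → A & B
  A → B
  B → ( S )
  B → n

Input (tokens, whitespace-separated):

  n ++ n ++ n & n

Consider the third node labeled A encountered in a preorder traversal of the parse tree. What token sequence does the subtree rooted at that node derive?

n & n

[S [A [B n]] ++ [S [A [B n]] ++ [S [A [A [B n]] & [B n]]]]]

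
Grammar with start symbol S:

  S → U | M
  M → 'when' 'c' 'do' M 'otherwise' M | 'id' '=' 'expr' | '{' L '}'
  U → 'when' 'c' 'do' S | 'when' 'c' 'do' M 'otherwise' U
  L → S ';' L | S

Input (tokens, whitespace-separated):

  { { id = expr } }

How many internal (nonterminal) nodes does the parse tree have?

[S [M { [L [S [M { [L [S [M id = expr]]] }]]] }]]

8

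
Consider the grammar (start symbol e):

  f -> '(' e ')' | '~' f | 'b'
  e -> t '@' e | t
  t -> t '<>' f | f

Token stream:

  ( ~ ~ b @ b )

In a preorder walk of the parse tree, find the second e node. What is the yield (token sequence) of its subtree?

[e [t [f ( [e [t [f ~ [f ~ [f b]]]] @ [e [t [f b]]]] )]]]

~ ~ b @ b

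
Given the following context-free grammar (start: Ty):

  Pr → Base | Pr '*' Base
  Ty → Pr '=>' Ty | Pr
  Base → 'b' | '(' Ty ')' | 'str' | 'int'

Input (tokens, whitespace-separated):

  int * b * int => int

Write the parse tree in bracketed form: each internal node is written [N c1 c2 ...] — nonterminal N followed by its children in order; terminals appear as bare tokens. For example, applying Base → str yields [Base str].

[Ty [Pr [Pr [Pr [Base int]] * [Base b]] * [Base int]] => [Ty [Pr [Base int]]]]

Ty
Pr => Ty
Pr * Base => Ty
Pr * Base * Base => Ty
Base * Base * Base => Ty
int * Base * Base => Ty
int * b * Base => Ty
int * b * int => Ty
int * b * int => Pr
int * b * int => Base
int * b * int => int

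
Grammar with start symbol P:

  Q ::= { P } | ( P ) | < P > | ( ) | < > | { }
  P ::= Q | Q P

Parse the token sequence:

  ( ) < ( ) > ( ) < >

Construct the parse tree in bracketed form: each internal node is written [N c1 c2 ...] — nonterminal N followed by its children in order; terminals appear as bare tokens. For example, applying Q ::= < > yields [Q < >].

P
Q P
( ) P
( ) Q P
( ) < P > P
( ) < Q > P
( ) < ( ) > P
( ) < ( ) > Q P
( ) < ( ) > ( ) P
( ) < ( ) > ( ) Q
( ) < ( ) > ( ) < >

[P [Q ( )] [P [Q < [P [Q ( )]] >] [P [Q ( )] [P [Q < >]]]]]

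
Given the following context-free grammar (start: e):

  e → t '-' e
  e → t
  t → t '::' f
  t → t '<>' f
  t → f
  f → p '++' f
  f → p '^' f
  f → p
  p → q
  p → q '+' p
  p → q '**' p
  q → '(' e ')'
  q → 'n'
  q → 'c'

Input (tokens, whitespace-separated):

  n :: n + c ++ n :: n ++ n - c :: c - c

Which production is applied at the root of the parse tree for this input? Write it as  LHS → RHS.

[e [t [t [t [f [p [q n]]]] :: [f [p [q n] + [p [q c]]] ++ [f [p [q n]]]]] :: [f [p [q n]] ++ [f [p [q n]]]]] - [e [t [t [f [p [q c]]]] :: [f [p [q c]]]] - [e [t [f [p [q c]]]]]]]

e → t '-' e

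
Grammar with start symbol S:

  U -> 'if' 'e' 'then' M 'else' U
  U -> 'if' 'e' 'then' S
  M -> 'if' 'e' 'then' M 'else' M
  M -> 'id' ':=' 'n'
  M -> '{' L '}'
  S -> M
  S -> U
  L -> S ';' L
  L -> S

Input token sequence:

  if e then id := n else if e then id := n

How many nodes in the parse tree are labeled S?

2

[S [U if e then [M id := n] else [U if e then [S [M id := n]]]]]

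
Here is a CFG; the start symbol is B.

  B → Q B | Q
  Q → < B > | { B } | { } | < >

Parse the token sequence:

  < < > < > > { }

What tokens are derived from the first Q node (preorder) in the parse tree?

< < > < > >

[B [Q < [B [Q < >] [B [Q < >]]] >] [B [Q { }]]]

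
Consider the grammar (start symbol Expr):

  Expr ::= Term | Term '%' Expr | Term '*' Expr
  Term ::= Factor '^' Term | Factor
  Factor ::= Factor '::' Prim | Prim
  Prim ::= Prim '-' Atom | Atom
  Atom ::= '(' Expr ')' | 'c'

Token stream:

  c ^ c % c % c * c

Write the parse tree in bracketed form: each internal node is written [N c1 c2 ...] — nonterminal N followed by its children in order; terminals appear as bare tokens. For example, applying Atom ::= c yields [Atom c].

[Expr [Term [Factor [Prim [Atom c]]] ^ [Term [Factor [Prim [Atom c]]]]] % [Expr [Term [Factor [Prim [Atom c]]]] % [Expr [Term [Factor [Prim [Atom c]]]] * [Expr [Term [Factor [Prim [Atom c]]]]]]]]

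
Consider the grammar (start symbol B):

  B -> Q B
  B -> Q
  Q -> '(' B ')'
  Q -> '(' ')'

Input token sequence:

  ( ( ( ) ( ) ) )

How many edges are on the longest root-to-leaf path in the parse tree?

[B [Q ( [B [Q ( [B [Q ( )] [B [Q ( )]]] )]] )]]

7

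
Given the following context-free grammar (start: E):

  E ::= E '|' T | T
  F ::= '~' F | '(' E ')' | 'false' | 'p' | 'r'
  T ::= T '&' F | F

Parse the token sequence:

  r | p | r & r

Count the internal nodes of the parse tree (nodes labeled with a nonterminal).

[E [E [E [T [F r]]] | [T [F p]]] | [T [T [F r]] & [F r]]]

11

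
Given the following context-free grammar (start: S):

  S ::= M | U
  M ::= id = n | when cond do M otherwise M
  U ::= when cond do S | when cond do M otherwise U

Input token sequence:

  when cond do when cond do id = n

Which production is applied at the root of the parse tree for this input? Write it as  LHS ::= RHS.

[S [U when cond do [S [U when cond do [S [M id = n]]]]]]

S ::= U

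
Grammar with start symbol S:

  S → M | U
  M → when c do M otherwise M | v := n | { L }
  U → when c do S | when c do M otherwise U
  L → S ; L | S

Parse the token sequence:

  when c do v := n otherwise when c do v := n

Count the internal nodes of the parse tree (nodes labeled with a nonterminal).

[S [U when c do [M v := n] otherwise [U when c do [S [M v := n]]]]]

6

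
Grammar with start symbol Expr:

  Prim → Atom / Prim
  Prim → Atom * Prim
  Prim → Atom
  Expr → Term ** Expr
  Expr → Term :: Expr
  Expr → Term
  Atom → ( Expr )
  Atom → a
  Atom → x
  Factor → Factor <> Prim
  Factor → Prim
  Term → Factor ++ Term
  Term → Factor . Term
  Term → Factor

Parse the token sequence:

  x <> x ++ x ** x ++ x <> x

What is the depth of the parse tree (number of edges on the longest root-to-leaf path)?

[Expr [Term [Factor [Factor [Prim [Atom x]]] <> [Prim [Atom x]]] ++ [Term [Factor [Prim [Atom x]]]]] ** [Expr [Term [Factor [Prim [Atom x]]] ++ [Term [Factor [Factor [Prim [Atom x]]] <> [Prim [Atom x]]]]]]]

8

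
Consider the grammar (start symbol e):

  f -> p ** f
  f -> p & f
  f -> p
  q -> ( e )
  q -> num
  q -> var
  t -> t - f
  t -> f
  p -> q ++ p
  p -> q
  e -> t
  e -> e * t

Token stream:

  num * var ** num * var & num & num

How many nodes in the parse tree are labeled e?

3

[e [e [e [t [f [p [q num]]]]] * [t [f [p [q var]] ** [f [p [q num]]]]]] * [t [f [p [q var]] & [f [p [q num]] & [f [p [q num]]]]]]]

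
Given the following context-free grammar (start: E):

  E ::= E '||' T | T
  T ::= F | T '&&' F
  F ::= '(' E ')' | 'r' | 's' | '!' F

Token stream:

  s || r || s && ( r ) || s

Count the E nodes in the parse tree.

[E [E [E [E [T [F s]]] || [T [F r]]] || [T [T [F s]] && [F ( [E [T [F r]]] )]]] || [T [F s]]]

5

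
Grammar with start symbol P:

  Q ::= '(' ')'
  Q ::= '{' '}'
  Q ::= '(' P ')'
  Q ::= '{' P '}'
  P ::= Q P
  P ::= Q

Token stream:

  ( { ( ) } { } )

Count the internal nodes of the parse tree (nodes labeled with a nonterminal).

[P [Q ( [P [Q { [P [Q ( )]] }] [P [Q { }]]] )]]

8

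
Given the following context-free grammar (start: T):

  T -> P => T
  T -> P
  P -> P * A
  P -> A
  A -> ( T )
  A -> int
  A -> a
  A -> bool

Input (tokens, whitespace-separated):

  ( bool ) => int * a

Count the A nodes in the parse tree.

4

[T [P [A ( [T [P [A bool]]] )]] => [T [P [P [A int]] * [A a]]]]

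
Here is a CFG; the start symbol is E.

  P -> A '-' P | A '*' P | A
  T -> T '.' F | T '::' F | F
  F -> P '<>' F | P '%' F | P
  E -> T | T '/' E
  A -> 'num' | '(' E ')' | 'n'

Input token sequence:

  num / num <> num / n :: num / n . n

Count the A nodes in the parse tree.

7

[E [T [F [P [A num]]]] / [E [T [F [P [A num]] <> [F [P [A num]]]]] / [E [T [T [F [P [A n]]]] :: [F [P [A num]]]] / [E [T [T [F [P [A n]]]] . [F [P [A n]]]]]]]]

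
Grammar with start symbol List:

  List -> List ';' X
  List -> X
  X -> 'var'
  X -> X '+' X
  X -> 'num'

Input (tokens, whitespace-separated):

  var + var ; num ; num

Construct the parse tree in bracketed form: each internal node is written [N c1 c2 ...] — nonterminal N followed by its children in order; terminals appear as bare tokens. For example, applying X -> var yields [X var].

[List [List [List [X [X var] + [X var]]] ; [X num]] ; [X num]]

List
List ; X
List ; X ; X
X ; X ; X
X + X ; X ; X
var + X ; X ; X
var + var ; X ; X
var + var ; num ; X
var + var ; num ; num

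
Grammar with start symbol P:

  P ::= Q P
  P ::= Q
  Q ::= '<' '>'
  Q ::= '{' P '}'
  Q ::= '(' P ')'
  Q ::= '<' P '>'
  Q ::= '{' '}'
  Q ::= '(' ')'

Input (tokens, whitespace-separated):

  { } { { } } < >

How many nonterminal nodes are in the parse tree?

8

[P [Q { }] [P [Q { [P [Q { }]] }] [P [Q < >]]]]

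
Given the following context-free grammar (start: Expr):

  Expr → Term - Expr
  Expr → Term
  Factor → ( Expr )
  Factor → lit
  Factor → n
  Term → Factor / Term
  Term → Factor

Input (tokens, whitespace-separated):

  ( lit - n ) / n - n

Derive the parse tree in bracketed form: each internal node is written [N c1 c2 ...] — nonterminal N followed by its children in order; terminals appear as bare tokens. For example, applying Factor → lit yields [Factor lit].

[Expr [Term [Factor ( [Expr [Term [Factor lit]] - [Expr [Term [Factor n]]]] )] / [Term [Factor n]]] - [Expr [Term [Factor n]]]]

Expr
Term - Expr
Factor / Term - Expr
( Expr ) / Term - Expr
( Term - Expr ) / Term - Expr
( Factor - Expr ) / Term - Expr
( lit - Expr ) / Term - Expr
( lit - Term ) / Term - Expr
( lit - Factor ) / Term - Expr
( lit - n ) / Term - Expr
( lit - n ) / Factor - Expr
( lit - n ) / n - Expr
( lit - n ) / n - Term
( lit - n ) / n - Factor
( lit - n ) / n - n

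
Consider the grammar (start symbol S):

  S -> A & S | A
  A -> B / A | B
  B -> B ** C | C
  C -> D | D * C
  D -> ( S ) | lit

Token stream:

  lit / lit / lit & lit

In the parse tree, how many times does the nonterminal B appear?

4

[S [A [B [C [D lit]]] / [A [B [C [D lit]]] / [A [B [C [D lit]]]]]] & [S [A [B [C [D lit]]]]]]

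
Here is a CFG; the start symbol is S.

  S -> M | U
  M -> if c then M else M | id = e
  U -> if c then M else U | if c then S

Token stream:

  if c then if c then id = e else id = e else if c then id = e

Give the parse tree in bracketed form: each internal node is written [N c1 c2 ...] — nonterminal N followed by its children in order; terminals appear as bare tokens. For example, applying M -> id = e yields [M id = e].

[S [U if c then [M if c then [M id = e] else [M id = e]] else [U if c then [S [M id = e]]]]]

S
U
if c then M else U
if c then if c then M else M else U
if c then if c then id = e else M else U
if c then if c then id = e else id = e else U
if c then if c then id = e else id = e else if c then S
if c then if c then id = e else id = e else if c then M
if c then if c then id = e else id = e else if c then id = e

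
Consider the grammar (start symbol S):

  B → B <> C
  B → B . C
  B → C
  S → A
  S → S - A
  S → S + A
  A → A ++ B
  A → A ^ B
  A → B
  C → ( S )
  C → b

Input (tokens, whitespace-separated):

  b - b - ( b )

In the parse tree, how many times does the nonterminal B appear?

[S [S [S [A [B [C b]]]] - [A [B [C b]]]] - [A [B [C ( [S [A [B [C b]]]] )]]]]

4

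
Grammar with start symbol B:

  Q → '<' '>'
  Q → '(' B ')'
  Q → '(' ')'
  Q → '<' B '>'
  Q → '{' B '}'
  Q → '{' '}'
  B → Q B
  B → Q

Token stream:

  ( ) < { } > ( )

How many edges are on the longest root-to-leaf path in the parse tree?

5

[B [Q ( )] [B [Q < [B [Q { }]] >] [B [Q ( )]]]]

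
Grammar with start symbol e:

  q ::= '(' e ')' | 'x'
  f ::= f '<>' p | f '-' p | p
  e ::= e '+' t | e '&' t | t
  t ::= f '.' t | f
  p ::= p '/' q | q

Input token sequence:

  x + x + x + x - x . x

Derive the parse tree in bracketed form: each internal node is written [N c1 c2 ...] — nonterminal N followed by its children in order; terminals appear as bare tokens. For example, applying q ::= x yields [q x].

[e [e [e [e [t [f [p [q x]]]]] + [t [f [p [q x]]]]] + [t [f [p [q x]]]]] + [t [f [f [p [q x]]] - [p [q x]]] . [t [f [p [q x]]]]]]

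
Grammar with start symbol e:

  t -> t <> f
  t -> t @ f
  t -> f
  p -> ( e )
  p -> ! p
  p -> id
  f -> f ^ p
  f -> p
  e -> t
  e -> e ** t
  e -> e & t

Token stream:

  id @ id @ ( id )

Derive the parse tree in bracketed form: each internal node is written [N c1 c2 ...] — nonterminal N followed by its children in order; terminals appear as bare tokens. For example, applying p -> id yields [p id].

e
t
t @ f
t @ f @ f
f @ f @ f
p @ f @ f
id @ f @ f
id @ p @ f
id @ id @ f
id @ id @ p
id @ id @ ( e )
id @ id @ ( t )
id @ id @ ( f )
id @ id @ ( p )
id @ id @ ( id )

[e [t [t [t [f [p id]]] @ [f [p id]]] @ [f [p ( [e [t [f [p id]]]] )]]]]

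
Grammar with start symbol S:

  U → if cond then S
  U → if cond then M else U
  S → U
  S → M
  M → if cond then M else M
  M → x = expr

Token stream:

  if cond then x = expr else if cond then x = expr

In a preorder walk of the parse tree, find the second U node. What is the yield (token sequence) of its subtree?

if cond then x = expr

[S [U if cond then [M x = expr] else [U if cond then [S [M x = expr]]]]]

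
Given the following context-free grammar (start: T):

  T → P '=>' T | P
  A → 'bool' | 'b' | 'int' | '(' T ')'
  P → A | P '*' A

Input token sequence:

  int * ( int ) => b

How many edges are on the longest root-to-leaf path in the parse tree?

6

[T [P [P [A int]] * [A ( [T [P [A int]]] )]] => [T [P [A b]]]]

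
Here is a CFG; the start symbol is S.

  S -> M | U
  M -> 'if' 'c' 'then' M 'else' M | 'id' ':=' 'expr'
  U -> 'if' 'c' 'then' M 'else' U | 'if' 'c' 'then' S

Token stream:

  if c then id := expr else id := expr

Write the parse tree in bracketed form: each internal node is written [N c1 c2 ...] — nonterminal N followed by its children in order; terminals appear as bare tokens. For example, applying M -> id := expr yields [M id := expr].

[S [M if c then [M id := expr] else [M id := expr]]]

S
M
if c then M else M
if c then id := expr else M
if c then id := expr else id := expr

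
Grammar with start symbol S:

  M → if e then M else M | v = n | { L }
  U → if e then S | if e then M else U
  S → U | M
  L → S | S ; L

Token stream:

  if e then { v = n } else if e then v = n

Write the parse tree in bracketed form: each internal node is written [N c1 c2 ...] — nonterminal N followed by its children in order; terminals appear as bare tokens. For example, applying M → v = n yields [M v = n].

S
U
if e then M else U
if e then { L } else U
if e then { S } else U
if e then { M } else U
if e then { v = n } else U
if e then { v = n } else if e then S
if e then { v = n } else if e then M
if e then { v = n } else if e then v = n

[S [U if e then [M { [L [S [M v = n]]] }] else [U if e then [S [M v = n]]]]]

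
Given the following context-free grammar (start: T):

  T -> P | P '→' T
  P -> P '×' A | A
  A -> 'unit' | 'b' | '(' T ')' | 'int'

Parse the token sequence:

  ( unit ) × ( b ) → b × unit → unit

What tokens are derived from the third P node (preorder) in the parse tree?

unit

[T [P [P [A ( [T [P [A unit]]] )]] × [A ( [T [P [A b]]] )]] → [T [P [P [A b]] × [A unit]] → [T [P [A unit]]]]]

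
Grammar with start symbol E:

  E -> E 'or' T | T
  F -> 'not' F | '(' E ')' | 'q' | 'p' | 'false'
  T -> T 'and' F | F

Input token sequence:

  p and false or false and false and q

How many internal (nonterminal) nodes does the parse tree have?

[E [E [T [T [F p]] and [F false]]] or [T [T [T [F false]] and [F false]] and [F q]]]

12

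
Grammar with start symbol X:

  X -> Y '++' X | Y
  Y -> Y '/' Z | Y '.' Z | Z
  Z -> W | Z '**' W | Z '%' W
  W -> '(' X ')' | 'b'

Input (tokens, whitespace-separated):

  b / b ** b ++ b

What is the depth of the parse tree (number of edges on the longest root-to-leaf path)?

[X [Y [Y [Z [W b]]] / [Z [Z [W b]] ** [W b]]] ++ [X [Y [Z [W b]]]]]

5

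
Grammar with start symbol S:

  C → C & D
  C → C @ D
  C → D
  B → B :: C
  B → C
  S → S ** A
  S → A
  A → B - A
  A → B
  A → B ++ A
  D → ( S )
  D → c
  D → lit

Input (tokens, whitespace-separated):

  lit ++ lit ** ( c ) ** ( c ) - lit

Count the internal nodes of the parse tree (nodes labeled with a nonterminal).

[S [S [S [A [B [C [D lit]]] ++ [A [B [C [D lit]]]]]] ** [A [B [C [D ( [S [A [B [C [D c]]]]] )]]]]] ** [A [B [C [D ( [S [A [B [C [D c]]]]] )]]] - [A [B [C [D lit]]]]]]

33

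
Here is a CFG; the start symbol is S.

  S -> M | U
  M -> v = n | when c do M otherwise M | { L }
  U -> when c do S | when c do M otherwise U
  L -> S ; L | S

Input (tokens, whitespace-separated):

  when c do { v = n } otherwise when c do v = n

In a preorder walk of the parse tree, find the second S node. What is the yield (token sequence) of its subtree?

v = n

[S [U when c do [M { [L [S [M v = n]]] }] otherwise [U when c do [S [M v = n]]]]]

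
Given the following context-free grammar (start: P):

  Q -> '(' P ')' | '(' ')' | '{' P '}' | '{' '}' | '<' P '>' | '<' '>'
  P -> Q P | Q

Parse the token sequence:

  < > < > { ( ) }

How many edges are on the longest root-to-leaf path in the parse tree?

6

[P [Q < >] [P [Q < >] [P [Q { [P [Q ( )]] }]]]]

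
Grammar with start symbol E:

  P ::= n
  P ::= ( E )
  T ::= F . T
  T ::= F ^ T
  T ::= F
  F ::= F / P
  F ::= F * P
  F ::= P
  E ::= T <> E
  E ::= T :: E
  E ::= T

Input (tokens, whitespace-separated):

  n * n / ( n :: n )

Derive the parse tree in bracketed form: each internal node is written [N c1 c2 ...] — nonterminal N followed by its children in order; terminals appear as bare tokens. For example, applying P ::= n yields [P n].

E
T
F
F / P
F * P / P
P * P / P
n * P / P
n * n / P
n * n / ( E )
n * n / ( T :: E )
n * n / ( F :: E )
n * n / ( P :: E )
n * n / ( n :: E )
n * n / ( n :: T )
n * n / ( n :: F )
n * n / ( n :: P )
n * n / ( n :: n )

[E [T [F [F [F [P n]] * [P n]] / [P ( [E [T [F [P n]]] :: [E [T [F [P n]]]]] )]]]]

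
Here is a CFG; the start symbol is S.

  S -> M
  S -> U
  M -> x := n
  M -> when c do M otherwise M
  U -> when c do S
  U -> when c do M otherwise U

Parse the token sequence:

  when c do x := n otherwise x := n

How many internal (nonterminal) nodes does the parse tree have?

4

[S [M when c do [M x := n] otherwise [M x := n]]]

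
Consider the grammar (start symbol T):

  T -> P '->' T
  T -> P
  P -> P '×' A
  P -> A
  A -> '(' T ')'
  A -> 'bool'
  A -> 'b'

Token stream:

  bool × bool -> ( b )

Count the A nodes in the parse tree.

[T [P [P [A bool]] × [A bool]] -> [T [P [A ( [T [P [A b]]] )]]]]

4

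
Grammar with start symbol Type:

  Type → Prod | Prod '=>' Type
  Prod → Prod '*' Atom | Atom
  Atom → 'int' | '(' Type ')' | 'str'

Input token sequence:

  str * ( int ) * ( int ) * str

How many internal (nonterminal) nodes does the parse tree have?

15

[Type [Prod [Prod [Prod [Prod [Atom str]] * [Atom ( [Type [Prod [Atom int]]] )]] * [Atom ( [Type [Prod [Atom int]]] )]] * [Atom str]]]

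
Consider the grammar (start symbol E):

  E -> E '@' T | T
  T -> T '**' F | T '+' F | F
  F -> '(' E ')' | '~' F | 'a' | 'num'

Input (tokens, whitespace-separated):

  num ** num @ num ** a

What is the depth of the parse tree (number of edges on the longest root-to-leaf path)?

[E [E [T [T [F num]] ** [F num]]] @ [T [T [F num]] ** [F a]]]

5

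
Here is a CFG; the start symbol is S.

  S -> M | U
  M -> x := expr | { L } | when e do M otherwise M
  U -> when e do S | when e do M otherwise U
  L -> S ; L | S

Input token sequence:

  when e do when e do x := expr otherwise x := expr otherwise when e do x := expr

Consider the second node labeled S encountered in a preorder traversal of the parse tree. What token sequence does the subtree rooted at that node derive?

x := expr

[S [U when e do [M when e do [M x := expr] otherwise [M x := expr]] otherwise [U when e do [S [M x := expr]]]]]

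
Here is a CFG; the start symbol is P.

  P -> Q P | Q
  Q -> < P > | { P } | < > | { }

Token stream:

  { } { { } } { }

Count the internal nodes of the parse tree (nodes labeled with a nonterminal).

[P [Q { }] [P [Q { [P [Q { }]] }] [P [Q { }]]]]

8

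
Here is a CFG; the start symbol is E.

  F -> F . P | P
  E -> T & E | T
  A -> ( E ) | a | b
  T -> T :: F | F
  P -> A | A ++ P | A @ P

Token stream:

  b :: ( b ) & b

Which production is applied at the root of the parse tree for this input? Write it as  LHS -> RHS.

[E [T [T [F [P [A b]]]] :: [F [P [A ( [E [T [F [P [A b]]]]] )]]]] & [E [T [F [P [A b]]]]]]

E -> T & E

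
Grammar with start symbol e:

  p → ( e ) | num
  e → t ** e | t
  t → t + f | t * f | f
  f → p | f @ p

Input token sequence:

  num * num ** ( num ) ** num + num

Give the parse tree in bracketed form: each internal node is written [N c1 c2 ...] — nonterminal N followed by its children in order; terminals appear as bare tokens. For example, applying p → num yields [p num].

[e [t [t [f [p num]]] * [f [p num]]] ** [e [t [f [p ( [e [t [f [p num]]]] )]]] ** [e [t [t [f [p num]]] + [f [p num]]]]]]

e
t ** e
t * f ** e
f * f ** e
p * f ** e
num * f ** e
num * p ** e
num * num ** e
num * num ** t ** e
num * num ** f ** e
num * num ** p ** e
num * num ** ( e ) ** e
num * num ** ( t ) ** e
num * num ** ( f ) ** e
num * num ** ( p ) ** e
num * num ** ( num ) ** e
num * num ** ( num ) ** t
num * num ** ( num ) ** t + f
num * num ** ( num ) ** f + f
num * num ** ( num ) ** p + f
num * num ** ( num ) ** num + f
num * num ** ( num ) ** num + p
num * num ** ( num ) ** num + num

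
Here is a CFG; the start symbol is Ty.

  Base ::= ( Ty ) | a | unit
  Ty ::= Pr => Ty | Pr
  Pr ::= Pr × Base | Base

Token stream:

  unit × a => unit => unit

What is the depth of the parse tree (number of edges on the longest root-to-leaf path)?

5

[Ty [Pr [Pr [Base unit]] × [Base a]] => [Ty [Pr [Base unit]] => [Ty [Pr [Base unit]]]]]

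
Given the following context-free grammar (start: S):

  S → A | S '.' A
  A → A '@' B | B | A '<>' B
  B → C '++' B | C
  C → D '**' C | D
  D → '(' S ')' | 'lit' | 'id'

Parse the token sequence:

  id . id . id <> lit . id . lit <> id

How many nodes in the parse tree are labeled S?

[S [S [S [S [S [A [B [C [D id]]]]] . [A [B [C [D id]]]]] . [A [A [B [C [D id]]]] <> [B [C [D lit]]]]] . [A [B [C [D id]]]]] . [A [A [B [C [D lit]]]] <> [B [C [D id]]]]]

5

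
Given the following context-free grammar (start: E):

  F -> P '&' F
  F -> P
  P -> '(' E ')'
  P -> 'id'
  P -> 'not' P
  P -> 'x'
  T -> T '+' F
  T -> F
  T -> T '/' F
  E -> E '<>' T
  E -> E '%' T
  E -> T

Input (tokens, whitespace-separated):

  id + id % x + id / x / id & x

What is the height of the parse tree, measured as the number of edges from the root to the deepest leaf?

[E [E [T [T [F [P id]]] + [F [P id]]]] % [T [T [T [T [F [P x]]] + [F [P id]]] / [F [P x]]] / [F [P id] & [F [P x]]]]]

7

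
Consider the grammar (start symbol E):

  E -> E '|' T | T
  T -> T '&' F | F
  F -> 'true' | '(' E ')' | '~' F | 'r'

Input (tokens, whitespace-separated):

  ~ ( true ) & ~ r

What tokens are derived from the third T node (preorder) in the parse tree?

true

[E [T [T [F ~ [F ( [E [T [F true]]] )]]] & [F ~ [F r]]]]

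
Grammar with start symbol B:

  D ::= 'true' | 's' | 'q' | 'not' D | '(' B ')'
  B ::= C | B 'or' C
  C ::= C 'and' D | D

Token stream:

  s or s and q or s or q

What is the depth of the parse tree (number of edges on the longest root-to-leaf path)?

6

[B [B [B [B [C [D s]]] or [C [C [D s]] and [D q]]] or [C [D s]]] or [C [D q]]]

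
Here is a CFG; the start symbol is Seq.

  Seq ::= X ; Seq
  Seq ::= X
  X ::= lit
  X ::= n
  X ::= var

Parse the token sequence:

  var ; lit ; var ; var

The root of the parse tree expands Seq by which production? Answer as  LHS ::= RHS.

[Seq [X var] ; [Seq [X lit] ; [Seq [X var] ; [Seq [X var]]]]]

Seq ::= X ; Seq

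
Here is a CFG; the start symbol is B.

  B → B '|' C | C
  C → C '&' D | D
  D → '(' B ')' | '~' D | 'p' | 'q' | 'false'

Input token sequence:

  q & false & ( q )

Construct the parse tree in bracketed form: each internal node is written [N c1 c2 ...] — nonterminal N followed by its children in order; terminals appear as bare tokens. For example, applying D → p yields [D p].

B
C
C & D
C & D & D
D & D & D
q & D & D
q & false & D
q & false & ( B )
q & false & ( C )
q & false & ( D )
q & false & ( q )

[B [C [C [C [D q]] & [D false]] & [D ( [B [C [D q]]] )]]]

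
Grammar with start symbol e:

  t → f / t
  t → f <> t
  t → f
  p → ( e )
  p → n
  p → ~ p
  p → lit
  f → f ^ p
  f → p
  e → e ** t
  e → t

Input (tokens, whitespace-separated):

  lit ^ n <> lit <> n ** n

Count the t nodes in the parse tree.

[e [e [t [f [f [p lit]] ^ [p n]] <> [t [f [p lit]] <> [t [f [p n]]]]]] ** [t [f [p n]]]]

4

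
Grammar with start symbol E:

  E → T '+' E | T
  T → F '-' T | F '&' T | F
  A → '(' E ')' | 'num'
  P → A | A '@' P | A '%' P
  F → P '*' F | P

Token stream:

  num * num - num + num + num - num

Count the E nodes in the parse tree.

3

[E [T [F [P [A num]] * [F [P [A num]]]] - [T [F [P [A num]]]]] + [E [T [F [P [A num]]]] + [E [T [F [P [A num]]] - [T [F [P [A num]]]]]]]]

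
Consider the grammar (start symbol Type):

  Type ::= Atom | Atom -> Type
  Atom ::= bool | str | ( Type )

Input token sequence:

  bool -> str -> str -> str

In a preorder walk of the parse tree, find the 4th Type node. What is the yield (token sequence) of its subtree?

str

[Type [Atom bool] -> [Type [Atom str] -> [Type [Atom str] -> [Type [Atom str]]]]]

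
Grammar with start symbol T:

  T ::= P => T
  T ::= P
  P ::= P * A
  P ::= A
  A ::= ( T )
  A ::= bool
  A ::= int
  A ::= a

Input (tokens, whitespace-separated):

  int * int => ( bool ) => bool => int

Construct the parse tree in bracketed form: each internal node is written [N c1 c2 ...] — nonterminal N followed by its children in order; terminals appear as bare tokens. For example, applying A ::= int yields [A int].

[T [P [P [A int]] * [A int]] => [T [P [A ( [T [P [A bool]]] )]] => [T [P [A bool]] => [T [P [A int]]]]]]

T
P => T
P * A => T
A * A => T
int * A => T
int * int => T
int * int => P => T
int * int => A => T
int * int => ( T ) => T
int * int => ( P ) => T
int * int => ( A ) => T
int * int => ( bool ) => T
int * int => ( bool ) => P => T
int * int => ( bool ) => A => T
int * int => ( bool ) => bool => T
int * int => ( bool ) => bool => P
int * int => ( bool ) => bool => A
int * int => ( bool ) => bool => int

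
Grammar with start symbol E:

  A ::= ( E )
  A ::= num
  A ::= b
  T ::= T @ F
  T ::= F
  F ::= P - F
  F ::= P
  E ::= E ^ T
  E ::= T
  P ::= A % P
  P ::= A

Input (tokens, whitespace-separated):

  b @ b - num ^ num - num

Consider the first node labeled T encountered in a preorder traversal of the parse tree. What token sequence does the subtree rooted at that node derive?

b @ b - num

[E [E [T [T [F [P [A b]]]] @ [F [P [A b]] - [F [P [A num]]]]]] ^ [T [F [P [A num]] - [F [P [A num]]]]]]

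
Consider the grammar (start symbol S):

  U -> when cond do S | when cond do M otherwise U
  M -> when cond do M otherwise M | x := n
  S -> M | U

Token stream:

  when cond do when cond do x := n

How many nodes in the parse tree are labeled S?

3

[S [U when cond do [S [U when cond do [S [M x := n]]]]]]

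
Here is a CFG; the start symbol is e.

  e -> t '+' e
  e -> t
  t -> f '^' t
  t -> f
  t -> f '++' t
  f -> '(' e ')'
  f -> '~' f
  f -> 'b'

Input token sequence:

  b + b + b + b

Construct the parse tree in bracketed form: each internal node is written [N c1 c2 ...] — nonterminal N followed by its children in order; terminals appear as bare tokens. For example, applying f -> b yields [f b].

e
t + e
f + e
b + e
b + t + e
b + f + e
b + b + e
b + b + t + e
b + b + f + e
b + b + b + e
b + b + b + t
b + b + b + f
b + b + b + b

[e [t [f b]] + [e [t [f b]] + [e [t [f b]] + [e [t [f b]]]]]]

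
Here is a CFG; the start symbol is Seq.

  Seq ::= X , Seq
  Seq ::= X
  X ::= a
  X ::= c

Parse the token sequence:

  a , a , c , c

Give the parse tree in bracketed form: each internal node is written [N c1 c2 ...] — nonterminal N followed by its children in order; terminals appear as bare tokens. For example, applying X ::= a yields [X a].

Seq
X , Seq
a , Seq
a , X , Seq
a , a , Seq
a , a , X , Seq
a , a , c , Seq
a , a , c , X
a , a , c , c

[Seq [X a] , [Seq [X a] , [Seq [X c] , [Seq [X c]]]]]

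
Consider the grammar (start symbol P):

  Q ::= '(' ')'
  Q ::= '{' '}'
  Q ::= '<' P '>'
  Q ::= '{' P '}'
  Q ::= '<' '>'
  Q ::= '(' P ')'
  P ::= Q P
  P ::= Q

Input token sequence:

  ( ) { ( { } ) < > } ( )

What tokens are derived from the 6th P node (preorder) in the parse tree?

[P [Q ( )] [P [Q { [P [Q ( [P [Q { }]] )] [P [Q < >]]] }] [P [Q ( )]]]]

( )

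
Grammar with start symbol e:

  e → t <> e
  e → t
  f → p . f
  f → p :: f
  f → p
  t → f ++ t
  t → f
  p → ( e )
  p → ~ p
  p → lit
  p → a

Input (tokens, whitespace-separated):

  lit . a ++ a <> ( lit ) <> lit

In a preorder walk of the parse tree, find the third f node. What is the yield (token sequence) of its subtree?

a

[e [t [f [p lit] . [f [p a]]] ++ [t [f [p a]]]] <> [e [t [f [p ( [e [t [f [p lit]]]] )]]] <> [e [t [f [p lit]]]]]]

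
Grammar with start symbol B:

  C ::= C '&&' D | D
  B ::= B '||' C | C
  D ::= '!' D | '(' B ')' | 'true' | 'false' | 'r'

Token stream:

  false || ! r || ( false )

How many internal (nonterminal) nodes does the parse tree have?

[B [B [B [C [D false]]] || [C [D ! [D r]]]] || [C [D ( [B [C [D false]]] )]]]

13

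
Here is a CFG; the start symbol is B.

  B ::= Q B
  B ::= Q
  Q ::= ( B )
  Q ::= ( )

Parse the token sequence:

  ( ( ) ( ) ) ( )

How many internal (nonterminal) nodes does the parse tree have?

8

[B [Q ( [B [Q ( )] [B [Q ( )]]] )] [B [Q ( )]]]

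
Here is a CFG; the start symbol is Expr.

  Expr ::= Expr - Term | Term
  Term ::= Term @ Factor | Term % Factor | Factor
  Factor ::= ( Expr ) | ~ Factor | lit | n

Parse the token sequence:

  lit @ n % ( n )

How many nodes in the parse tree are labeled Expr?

2

[Expr [Term [Term [Term [Factor lit]] @ [Factor n]] % [Factor ( [Expr [Term [Factor n]]] )]]]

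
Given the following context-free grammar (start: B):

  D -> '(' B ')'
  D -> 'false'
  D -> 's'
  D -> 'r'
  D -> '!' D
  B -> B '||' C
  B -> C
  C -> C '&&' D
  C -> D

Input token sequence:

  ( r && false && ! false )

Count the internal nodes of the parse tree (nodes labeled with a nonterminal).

[B [C [D ( [B [C [C [C [D r]] && [D false]] && [D ! [D false]]]] )]]]

11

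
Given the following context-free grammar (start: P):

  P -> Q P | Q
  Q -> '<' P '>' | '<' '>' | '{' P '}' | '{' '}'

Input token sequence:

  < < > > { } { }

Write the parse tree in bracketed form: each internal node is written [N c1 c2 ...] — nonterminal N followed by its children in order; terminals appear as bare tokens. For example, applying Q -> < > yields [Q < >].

[P [Q < [P [Q < >]] >] [P [Q { }] [P [Q { }]]]]

P
Q P
< P > P
< Q > P
< < > > P
< < > > Q P
< < > > { } P
< < > > { } Q
< < > > { } { }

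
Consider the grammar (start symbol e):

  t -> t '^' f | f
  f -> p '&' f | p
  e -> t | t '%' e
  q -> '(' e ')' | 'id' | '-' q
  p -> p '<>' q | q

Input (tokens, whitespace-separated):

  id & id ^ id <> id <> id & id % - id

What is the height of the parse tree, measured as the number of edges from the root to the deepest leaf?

[e [t [t [f [p [q id]] & [f [p [q id]]]]] ^ [f [p [p [p [q id]] <> [q id]] <> [q id]] & [f [p [q id]]]]] % [e [t [f [p [q - [q id]]]]]]]

7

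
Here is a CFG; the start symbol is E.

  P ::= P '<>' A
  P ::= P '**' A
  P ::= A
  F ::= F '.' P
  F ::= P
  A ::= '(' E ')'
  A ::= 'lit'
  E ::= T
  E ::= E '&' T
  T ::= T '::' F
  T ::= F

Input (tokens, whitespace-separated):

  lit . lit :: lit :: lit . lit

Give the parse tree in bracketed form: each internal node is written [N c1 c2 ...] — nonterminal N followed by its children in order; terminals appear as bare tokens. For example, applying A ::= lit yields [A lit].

E
T
T :: F
T :: F :: F
F :: F :: F
F . P :: F :: F
P . P :: F :: F
A . P :: F :: F
lit . P :: F :: F
lit . A :: F :: F
lit . lit :: F :: F
lit . lit :: P :: F
lit . lit :: A :: F
lit . lit :: lit :: F
lit . lit :: lit :: F . P
lit . lit :: lit :: P . P
lit . lit :: lit :: A . P
lit . lit :: lit :: lit . P
lit . lit :: lit :: lit . A
lit . lit :: lit :: lit . lit

[E [T [T [T [F [F [P [A lit]]] . [P [A lit]]]] :: [F [P [A lit]]]] :: [F [F [P [A lit]]] . [P [A lit]]]]]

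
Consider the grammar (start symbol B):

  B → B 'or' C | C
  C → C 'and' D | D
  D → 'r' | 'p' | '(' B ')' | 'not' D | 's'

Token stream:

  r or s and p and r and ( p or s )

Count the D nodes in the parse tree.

7

[B [B [C [D r]]] or [C [C [C [C [D s]] and [D p]] and [D r]] and [D ( [B [B [C [D p]]] or [C [D s]]] )]]]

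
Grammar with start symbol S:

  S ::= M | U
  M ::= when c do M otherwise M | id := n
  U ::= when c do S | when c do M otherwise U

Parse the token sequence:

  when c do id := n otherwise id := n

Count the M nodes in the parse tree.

[S [M when c do [M id := n] otherwise [M id := n]]]

3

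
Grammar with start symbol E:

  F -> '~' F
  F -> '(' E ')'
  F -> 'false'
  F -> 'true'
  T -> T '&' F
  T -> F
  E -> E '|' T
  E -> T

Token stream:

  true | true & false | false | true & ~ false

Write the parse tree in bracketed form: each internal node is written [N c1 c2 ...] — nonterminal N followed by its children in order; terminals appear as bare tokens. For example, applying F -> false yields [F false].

[E [E [E [E [T [F true]]] | [T [T [F true]] & [F false]]] | [T [F false]]] | [T [T [F true]] & [F ~ [F false]]]]

E
E | T
E | T | T
E | T | T | T
T | T | T | T
F | T | T | T
true | T | T | T
true | T & F | T | T
true | F & F | T | T
true | true & F | T | T
true | true & false | T | T
true | true & false | F | T
true | true & false | false | T
true | true & false | false | T & F
true | true & false | false | F & F
true | true & false | false | true & F
true | true & false | false | true & ~ F
true | true & false | false | true & ~ false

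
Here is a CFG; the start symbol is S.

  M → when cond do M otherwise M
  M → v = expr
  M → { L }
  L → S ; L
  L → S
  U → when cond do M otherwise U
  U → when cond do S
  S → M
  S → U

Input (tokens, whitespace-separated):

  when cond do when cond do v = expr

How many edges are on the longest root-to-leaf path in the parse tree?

[S [U when cond do [S [U when cond do [S [M v = expr]]]]]]

6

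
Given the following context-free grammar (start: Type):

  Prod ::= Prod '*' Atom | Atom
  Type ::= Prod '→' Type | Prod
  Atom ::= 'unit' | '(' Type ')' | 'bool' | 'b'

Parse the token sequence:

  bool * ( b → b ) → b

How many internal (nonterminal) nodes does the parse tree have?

14

[Type [Prod [Prod [Atom bool]] * [Atom ( [Type [Prod [Atom b]] → [Type [Prod [Atom b]]]] )]] → [Type [Prod [Atom b]]]]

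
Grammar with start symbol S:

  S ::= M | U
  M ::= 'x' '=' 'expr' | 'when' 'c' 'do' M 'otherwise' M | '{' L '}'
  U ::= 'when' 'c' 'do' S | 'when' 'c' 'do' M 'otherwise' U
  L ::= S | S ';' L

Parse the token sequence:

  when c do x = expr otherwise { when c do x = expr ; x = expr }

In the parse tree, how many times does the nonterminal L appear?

[S [M when c do [M x = expr] otherwise [M { [L [S [U when c do [S [M x = expr]]]] ; [L [S [M x = expr]]]] }]]]

2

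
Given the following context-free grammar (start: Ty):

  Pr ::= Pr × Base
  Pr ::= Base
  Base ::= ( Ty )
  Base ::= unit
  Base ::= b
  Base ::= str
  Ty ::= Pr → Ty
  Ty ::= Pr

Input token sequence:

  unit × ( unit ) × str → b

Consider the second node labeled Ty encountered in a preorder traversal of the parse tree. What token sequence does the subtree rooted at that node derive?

[Ty [Pr [Pr [Pr [Base unit]] × [Base ( [Ty [Pr [Base unit]]] )]] × [Base str]] → [Ty [Pr [Base b]]]]

unit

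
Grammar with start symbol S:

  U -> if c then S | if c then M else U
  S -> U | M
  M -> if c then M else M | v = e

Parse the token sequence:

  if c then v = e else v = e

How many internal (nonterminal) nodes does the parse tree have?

4

[S [M if c then [M v = e] else [M v = e]]]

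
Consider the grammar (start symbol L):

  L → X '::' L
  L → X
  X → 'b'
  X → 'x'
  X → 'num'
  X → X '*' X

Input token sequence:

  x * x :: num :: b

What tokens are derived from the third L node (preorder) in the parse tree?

b

[L [X [X x] * [X x]] :: [L [X num] :: [L [X b]]]]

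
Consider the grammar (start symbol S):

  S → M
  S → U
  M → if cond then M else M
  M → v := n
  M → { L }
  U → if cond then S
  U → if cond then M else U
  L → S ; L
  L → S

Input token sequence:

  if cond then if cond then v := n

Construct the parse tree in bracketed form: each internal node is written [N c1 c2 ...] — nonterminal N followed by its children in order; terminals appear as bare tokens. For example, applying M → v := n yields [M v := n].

S
U
if cond then S
if cond then U
if cond then if cond then S
if cond then if cond then M
if cond then if cond then v := n

[S [U if cond then [S [U if cond then [S [M v := n]]]]]]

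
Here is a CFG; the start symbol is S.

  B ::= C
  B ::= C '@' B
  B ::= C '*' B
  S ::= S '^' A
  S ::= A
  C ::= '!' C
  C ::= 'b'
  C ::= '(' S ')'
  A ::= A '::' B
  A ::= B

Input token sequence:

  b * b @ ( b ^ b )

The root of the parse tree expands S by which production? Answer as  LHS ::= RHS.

[S [A [B [C b] * [B [C b] @ [B [C ( [S [S [A [B [C b]]]] ^ [A [B [C b]]]] )]]]]]]

S ::= A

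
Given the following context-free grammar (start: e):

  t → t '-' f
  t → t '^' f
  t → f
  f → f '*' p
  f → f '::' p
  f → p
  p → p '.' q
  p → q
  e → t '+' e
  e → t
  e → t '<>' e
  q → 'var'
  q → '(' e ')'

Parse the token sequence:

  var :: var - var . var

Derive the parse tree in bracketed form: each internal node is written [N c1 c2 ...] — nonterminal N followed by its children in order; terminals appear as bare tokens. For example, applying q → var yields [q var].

e
t
t - f
f - f
f :: p - f
p :: p - f
q :: p - f
var :: p - f
var :: q - f
var :: var - f
var :: var - p
var :: var - p . q
var :: var - q . q
var :: var - var . q
var :: var - var . var

[e [t [t [f [f [p [q var]]] :: [p [q var]]]] - [f [p [p [q var]] . [q var]]]]]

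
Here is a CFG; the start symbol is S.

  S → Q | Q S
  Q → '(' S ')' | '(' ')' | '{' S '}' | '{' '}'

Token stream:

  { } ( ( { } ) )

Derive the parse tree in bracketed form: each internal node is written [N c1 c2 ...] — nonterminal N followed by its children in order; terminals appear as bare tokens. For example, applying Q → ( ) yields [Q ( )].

S
Q S
{ } S
{ } Q
{ } ( S )
{ } ( Q )
{ } ( ( S ) )
{ } ( ( Q ) )
{ } ( ( { } ) )

[S [Q { }] [S [Q ( [S [Q ( [S [Q { }]] )]] )]]]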